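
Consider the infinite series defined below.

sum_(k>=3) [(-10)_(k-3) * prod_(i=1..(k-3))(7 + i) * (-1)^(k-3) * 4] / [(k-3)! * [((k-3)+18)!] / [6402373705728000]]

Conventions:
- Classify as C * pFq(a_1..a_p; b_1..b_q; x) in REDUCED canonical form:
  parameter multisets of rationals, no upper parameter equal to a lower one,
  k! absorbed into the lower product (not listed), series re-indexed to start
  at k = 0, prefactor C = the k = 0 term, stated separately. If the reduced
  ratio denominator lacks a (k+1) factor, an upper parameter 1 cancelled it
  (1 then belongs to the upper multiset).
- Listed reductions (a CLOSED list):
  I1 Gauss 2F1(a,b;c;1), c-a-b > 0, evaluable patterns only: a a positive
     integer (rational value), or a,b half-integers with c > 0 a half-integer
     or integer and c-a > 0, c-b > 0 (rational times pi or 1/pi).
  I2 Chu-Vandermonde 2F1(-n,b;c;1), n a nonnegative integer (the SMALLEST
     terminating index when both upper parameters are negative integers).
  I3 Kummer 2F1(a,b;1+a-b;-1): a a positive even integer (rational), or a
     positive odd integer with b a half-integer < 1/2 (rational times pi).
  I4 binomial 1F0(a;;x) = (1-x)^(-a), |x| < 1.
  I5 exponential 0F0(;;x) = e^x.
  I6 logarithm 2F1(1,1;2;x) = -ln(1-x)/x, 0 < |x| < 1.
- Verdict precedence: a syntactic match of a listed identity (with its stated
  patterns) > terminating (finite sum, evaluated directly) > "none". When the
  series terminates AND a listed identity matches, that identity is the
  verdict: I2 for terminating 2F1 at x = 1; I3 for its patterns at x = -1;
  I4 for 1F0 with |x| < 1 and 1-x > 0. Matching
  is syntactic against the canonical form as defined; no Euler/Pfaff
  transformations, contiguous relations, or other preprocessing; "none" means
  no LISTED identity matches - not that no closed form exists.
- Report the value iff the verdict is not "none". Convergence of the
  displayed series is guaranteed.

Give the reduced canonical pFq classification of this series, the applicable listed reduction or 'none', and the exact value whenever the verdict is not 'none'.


Reduced: x = -1, 2F1, upper = {-10, 8}, lower = {19}, C = 4. Verdict (x = -1): Kummer (I3) applies (x = -1; c = 19 equals 1+a-b for upper {-10, 8}: listed pattern). Value: 1224/7.

Structural cue: with t_0 = 4, the running product (prefactor 4) telescopes to a rising factorial.
Consecutive-term ratio: r(k) = (-1) * (k-10) (k+8) / [(k+19) (k+1)] - rational; roots negated = parameters, x = (-1), C = 4.


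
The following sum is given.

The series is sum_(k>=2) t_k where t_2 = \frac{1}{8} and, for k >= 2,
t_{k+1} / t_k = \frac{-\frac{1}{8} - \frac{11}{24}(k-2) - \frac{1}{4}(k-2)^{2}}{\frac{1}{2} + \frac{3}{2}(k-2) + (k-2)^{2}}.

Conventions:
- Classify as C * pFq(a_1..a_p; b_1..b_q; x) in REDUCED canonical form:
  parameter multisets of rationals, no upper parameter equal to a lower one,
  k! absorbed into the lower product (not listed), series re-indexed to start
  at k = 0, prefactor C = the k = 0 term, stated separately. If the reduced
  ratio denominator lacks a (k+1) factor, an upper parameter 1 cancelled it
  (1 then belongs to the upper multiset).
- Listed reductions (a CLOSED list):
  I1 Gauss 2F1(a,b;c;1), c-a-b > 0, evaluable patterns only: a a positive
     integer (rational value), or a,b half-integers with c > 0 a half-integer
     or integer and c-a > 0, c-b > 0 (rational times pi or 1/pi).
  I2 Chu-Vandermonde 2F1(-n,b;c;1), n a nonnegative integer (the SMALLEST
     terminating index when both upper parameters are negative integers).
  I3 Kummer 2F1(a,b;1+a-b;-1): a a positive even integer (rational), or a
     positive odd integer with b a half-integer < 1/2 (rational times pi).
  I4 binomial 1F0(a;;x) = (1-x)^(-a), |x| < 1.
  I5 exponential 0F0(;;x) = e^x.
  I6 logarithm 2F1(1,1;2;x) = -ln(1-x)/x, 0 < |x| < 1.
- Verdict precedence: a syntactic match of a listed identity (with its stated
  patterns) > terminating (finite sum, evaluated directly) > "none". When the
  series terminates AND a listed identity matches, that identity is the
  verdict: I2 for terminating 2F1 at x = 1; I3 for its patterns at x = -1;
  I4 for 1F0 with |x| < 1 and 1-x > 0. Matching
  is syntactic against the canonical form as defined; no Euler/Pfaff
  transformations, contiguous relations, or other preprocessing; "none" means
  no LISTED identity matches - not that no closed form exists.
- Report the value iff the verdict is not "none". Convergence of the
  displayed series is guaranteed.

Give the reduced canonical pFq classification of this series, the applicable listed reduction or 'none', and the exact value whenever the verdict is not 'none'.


This is \frac{1}{8} * 2F1(\frac{1}{3}, \frac{3}{2}; \frac{1}{2}; -\frac{1}{4}) in reduced canonical form. Verdict: none (x = -\frac{1}{4}): each listed identity misses the multisets {\frac{1}{3}, \frac{3}{2}} ; {\frac{1}{2}}.

Structural cue: x = -\frac{1}{4} and roots of the ratio polynomials (prefactor 1/8) are the negated parameters.
Consecutive-term ratio: r(k) = -\frac{1}{4} * (k+\frac{1}{3}) (k+\frac{3}{2}) / [(k+\frac{1}{2}) (k+1)] - rational in k. x = -\frac{1}{4}; t_0 = \frac{1}{8}; negate the roots.


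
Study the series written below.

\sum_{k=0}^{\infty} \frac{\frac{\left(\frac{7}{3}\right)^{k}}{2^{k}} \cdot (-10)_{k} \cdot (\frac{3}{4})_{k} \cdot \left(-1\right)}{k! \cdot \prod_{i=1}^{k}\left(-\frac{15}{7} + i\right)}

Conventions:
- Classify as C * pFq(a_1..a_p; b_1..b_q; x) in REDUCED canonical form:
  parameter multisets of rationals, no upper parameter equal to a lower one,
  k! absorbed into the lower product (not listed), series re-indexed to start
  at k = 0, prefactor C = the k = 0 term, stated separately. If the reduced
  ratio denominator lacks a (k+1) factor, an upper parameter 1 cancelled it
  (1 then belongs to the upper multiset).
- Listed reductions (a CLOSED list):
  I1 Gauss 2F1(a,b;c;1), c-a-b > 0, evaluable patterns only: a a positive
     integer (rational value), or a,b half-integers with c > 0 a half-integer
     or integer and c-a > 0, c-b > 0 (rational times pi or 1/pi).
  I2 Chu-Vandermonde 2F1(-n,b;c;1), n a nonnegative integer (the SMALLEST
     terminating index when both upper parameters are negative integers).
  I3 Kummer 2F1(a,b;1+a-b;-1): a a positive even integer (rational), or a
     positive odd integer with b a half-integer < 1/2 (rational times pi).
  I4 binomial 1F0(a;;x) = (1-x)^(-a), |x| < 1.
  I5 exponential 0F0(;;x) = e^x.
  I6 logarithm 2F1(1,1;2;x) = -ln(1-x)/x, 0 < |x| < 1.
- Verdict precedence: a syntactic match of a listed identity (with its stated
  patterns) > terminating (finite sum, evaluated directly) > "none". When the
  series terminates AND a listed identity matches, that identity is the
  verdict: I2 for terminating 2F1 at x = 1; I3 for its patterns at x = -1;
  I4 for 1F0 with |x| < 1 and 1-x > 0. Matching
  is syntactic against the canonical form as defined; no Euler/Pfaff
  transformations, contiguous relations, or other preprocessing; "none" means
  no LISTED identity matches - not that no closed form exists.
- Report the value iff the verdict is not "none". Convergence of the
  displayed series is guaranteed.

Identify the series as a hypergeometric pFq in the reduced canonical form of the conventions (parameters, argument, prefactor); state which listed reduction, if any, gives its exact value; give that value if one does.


Reduced: x = \frac{7}{6}, 2F1, upper = {-10, \frac{3}{4}}, lower = {-\frac{8}{7}}, C = -1. Verdict: terminating (-10 upstairs). 11 nonzero terms in all; added directly. Its exact value is -\frac{7027093350416618827}{30168512193103921152}.

Structural cue: x = \frac{7}{6} and the lower running product (prefactor -1) is a rising factorial.
Consecutive-term ratio: r(k) = \frac{7}{6} * (k-10) (k+\frac{3}{4}) / [(k-\frac{8}{7}) (k+1)] - rational; roots negated = parameters, x = \frac{7}{6}, C = -1.


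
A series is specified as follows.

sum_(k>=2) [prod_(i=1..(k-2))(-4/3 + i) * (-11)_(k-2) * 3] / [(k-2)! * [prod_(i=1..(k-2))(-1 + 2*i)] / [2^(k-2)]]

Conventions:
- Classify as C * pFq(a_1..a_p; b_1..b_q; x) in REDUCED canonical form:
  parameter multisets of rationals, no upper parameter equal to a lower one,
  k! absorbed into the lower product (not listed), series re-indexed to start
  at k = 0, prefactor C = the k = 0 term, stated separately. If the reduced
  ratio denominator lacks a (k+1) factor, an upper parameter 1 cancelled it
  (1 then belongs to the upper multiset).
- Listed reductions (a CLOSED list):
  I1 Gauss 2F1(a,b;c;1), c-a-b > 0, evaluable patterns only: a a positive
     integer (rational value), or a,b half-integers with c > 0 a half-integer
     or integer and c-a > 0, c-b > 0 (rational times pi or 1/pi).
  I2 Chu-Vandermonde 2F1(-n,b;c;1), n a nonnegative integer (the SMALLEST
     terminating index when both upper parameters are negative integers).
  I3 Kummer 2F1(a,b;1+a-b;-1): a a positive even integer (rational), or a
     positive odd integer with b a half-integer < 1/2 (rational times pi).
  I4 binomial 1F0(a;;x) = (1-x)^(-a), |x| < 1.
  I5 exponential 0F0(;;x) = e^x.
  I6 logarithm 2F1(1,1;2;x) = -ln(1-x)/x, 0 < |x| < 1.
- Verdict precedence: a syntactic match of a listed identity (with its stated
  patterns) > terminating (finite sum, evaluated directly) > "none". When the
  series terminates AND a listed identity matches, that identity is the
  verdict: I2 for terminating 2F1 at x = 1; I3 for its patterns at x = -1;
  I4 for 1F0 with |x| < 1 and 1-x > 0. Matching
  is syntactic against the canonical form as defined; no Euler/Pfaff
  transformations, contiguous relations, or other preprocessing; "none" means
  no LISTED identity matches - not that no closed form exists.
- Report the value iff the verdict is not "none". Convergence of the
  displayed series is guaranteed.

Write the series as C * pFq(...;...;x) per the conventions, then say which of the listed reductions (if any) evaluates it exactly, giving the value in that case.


This is 3 * 2F1(-11, -1/3; 1/2; 1) in reduced canonical form. Verdict: Chu-Vandermonde (I2) matches (terminating 2F1 at x = 1 with n = 11, b = -1/3, c = 1/2). Sum: 20095806215/1908404631.

Key step: with t_0 = 3, the lower odd product (C = 3, x = 1) is 2^k (1/2)_k.
Ratio: r(k) = 1 * (k-11) (k-1/3) / [(k+1/2) (k+1)] - poly over poly, x = 1 from leading terms; C = 3 at k = 0.


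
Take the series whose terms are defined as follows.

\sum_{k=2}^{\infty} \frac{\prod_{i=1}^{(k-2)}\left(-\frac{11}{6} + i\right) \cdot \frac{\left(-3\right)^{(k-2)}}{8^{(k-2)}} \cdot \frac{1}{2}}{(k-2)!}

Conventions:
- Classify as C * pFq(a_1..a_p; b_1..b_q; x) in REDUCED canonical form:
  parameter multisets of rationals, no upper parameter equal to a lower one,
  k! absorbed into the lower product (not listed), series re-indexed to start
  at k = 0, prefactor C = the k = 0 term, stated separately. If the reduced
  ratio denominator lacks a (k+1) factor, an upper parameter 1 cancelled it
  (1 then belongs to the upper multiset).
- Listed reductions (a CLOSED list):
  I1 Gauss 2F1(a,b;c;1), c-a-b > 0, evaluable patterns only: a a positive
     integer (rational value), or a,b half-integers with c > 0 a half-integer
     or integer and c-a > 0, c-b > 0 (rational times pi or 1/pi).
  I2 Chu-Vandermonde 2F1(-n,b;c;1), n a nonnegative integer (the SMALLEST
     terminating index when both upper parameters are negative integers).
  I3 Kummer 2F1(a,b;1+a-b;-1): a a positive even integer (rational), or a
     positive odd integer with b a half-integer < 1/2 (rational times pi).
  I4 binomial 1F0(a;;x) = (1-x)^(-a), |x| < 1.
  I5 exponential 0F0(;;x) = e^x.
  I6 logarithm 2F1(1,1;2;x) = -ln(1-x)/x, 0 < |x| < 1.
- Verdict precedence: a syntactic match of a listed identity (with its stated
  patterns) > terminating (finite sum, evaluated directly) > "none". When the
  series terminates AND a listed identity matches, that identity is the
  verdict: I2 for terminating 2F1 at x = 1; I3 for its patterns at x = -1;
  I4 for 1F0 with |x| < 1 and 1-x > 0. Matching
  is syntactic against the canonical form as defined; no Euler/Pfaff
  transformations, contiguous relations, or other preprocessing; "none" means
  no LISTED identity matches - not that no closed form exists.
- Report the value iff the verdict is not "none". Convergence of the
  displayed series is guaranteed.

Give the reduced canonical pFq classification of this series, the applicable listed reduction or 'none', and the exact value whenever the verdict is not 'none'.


This is \frac{1}{2} * 1F0(-\frac{5}{6}; -; -\frac{3}{8}) in reduced canonical form. Verdict at x = -\frac{3}{8}: binomial (I4) matches (the 1F0 binomial series: exponent 5/6, x = -\frac{3}{8}). Exact value: \frac{1}{2} \cdot \left(\frac{11}{8}\right)^{\frac{5}{6}}.

The tell: x = -\frac{3}{8} and the running product (C = 1/2, x = -3/8) telescopes to a rising factorial.
Consecutive-term ratio: r(k) = -\frac{3}{8} * (k-\frac{5}{6}) / [(k+1)] - rational; roots negated = parameters, x = -\frac{3}{8}, C = \frac{1}{2}.


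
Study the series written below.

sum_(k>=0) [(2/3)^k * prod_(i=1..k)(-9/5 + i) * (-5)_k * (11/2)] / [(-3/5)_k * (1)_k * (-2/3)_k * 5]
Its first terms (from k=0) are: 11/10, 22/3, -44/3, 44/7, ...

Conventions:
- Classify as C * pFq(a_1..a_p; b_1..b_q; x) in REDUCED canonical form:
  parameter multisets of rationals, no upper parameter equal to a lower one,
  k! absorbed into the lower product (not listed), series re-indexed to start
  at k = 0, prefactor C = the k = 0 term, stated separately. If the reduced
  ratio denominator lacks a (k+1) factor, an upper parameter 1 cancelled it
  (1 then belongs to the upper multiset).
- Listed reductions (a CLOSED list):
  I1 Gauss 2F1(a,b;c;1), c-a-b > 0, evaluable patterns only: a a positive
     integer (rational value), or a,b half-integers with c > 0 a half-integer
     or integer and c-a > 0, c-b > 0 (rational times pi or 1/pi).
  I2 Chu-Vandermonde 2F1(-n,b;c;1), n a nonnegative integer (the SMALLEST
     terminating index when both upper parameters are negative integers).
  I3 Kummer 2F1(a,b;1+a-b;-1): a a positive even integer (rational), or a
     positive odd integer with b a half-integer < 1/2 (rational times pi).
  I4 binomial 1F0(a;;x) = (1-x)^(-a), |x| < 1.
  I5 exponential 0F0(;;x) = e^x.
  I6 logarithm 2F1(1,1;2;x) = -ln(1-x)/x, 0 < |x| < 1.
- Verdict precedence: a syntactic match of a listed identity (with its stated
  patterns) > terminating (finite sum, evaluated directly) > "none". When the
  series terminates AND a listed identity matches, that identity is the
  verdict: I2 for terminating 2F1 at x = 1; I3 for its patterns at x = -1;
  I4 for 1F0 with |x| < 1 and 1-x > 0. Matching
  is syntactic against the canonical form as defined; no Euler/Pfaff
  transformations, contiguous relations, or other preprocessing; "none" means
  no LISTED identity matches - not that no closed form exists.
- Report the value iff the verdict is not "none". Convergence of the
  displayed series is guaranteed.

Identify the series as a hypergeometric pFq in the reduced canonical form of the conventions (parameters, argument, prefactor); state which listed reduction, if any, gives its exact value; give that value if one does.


Key step: from the first term 11/10: the running product (prefactor 11/10) telescopes to a rising factorial.
Consecutive-term ratio: r(k) = (2/3) * (k-5) (k-4/5) / [(k-2/3) (k-3/5) (k+1)] - rational in k, leading ratio (2/3); with t_0 = 11/10, classification follows.

Prefactor 11/10, argument 2/3: 2F2 with upper {-5, -4/5} over lower {-2/3, -3/5}. Verdict: terminating - no listed pattern fits, but -5 in the upper list cuts the series at k = 5; direct evaluation. Value: -30811/41650.


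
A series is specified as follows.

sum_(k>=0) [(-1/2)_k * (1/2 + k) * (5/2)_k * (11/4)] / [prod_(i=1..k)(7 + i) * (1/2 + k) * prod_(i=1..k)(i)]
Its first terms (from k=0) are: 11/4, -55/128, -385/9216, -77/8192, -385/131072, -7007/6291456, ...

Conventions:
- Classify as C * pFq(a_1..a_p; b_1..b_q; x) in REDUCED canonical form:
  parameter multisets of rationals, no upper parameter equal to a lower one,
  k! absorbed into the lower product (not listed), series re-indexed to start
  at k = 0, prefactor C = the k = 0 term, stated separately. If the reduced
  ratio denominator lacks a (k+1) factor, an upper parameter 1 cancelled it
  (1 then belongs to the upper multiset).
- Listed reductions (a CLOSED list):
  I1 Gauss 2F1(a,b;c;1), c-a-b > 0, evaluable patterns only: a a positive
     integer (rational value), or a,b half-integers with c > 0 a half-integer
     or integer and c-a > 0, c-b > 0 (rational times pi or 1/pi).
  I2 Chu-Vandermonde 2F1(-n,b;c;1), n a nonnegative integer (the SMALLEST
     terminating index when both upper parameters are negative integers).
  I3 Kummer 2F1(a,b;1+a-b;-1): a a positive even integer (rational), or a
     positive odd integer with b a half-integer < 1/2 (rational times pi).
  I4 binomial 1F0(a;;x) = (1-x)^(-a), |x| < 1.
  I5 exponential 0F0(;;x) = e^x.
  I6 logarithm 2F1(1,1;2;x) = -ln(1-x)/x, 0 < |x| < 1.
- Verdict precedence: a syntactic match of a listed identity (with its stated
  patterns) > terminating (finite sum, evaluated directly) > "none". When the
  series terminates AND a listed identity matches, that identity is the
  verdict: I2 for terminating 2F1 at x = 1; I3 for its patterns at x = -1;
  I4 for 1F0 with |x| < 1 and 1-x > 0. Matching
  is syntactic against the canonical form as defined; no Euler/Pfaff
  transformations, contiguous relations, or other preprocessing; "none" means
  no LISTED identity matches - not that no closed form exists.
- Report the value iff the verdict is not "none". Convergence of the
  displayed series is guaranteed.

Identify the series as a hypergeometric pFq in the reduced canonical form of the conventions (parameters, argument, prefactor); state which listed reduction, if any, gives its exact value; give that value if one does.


This is 11/4 * 2F1(-1/2, 5/2; 8; 1) in reduced canonical form. Verdict (x = 1): Gauss's theorem I1 (half-integer case) applies (x = 1; upper {-1/2, 5/2} half-integers, c = 8 in the evaluable pattern). Value: (262144/36855) / pi.

First insight: from the first term 11/4: the product of the first k integers (C = 11/4, x = 1) is k!.
Term ratio: r(k) = 1 * (k-1/2) (k+5/2) / [(k+8) (k+1)] - poly over poly, x = 1 from leading terms; C = 11/4 at k = 0.


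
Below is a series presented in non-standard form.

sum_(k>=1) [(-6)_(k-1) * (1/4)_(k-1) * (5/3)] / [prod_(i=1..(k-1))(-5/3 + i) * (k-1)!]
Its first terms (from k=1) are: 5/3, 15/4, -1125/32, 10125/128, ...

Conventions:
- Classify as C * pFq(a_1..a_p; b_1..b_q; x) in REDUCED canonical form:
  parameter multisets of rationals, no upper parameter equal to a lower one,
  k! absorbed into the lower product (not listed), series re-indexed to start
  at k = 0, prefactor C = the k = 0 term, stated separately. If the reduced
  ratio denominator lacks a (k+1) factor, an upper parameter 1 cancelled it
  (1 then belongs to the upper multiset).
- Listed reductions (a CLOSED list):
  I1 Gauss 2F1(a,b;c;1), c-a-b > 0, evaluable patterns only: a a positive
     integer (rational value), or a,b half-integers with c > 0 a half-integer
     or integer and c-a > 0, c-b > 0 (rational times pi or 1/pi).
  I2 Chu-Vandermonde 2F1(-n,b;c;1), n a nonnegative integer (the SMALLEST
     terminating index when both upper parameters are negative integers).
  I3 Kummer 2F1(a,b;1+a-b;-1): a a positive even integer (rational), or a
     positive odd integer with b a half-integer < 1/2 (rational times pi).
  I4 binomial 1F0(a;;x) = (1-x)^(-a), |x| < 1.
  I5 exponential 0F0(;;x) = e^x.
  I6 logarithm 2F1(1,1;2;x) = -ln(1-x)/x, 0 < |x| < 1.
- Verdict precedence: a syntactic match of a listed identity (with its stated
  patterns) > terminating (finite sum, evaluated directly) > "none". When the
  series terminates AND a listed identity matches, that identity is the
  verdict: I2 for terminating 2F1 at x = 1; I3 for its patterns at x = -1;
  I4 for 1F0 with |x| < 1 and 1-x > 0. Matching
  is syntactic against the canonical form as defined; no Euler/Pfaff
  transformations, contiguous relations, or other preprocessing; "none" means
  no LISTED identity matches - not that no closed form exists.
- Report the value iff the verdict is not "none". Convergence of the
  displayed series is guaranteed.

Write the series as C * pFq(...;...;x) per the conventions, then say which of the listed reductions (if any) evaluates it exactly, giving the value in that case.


The tell: t_0 being 5/3, the lower running product (C = 5/3, x = 1) is a rising factorial.
Term ratio: r(k) = 1 * (k-6) (k+1/4) / [(k-2/3) (k+1)] ; factor over Q: parameters, x = 1, and C = 5/3.

x = 1 here; the reduced form reads 2F1, upper {-6, 1/4}, lower {-2/3}, C = 5/3. Verdict: this is the Chu-Vandermonde identity I2 (terminating 2F1 at x = 1 with n = 6, b = 1/4, c = -2/3). Sum: 71225/196608.


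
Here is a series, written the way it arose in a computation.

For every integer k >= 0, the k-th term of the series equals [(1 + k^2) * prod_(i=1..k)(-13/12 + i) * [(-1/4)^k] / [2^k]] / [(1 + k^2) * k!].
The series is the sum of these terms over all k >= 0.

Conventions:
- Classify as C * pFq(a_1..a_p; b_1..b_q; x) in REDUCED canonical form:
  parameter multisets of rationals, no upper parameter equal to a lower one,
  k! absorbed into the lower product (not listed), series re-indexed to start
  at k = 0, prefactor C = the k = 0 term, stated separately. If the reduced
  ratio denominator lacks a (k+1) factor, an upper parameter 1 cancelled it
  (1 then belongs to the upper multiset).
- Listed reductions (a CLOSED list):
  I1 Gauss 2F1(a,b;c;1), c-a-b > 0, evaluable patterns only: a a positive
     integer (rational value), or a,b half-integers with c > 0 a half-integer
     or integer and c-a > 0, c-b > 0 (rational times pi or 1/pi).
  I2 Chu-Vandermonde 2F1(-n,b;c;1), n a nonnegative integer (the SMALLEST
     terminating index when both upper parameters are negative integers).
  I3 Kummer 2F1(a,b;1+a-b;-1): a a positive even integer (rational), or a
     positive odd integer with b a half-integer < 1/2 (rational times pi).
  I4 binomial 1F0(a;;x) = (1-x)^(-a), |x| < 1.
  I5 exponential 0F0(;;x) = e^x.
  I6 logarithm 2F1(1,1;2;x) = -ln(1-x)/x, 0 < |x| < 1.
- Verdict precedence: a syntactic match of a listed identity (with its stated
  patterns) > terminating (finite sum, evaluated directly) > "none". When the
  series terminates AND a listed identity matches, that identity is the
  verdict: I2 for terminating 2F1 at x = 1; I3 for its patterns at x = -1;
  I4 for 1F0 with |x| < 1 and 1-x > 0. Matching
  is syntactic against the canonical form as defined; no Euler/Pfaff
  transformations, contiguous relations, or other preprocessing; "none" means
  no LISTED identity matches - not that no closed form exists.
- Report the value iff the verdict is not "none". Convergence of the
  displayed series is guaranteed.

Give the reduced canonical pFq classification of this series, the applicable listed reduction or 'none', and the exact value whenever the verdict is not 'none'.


Key step: t_0 being 1, the running product (C = 1) telescopes to a rising factorial.
Adjacent-term ratio: r(k) = (-1/8) * (k-1/12) / [(k+1)] ; factor over Q: parameters, x = (-1/8), and C = 1.

Reduced: x = -1/8, 1F0, upper = {-1/12}, lower = {-}, C = 1. Verdict: the I4 binomial reduction fires (the 1F0 binomial series: exponent 1/12, x = -1/8). Exact value: (9/8)^(1/12).


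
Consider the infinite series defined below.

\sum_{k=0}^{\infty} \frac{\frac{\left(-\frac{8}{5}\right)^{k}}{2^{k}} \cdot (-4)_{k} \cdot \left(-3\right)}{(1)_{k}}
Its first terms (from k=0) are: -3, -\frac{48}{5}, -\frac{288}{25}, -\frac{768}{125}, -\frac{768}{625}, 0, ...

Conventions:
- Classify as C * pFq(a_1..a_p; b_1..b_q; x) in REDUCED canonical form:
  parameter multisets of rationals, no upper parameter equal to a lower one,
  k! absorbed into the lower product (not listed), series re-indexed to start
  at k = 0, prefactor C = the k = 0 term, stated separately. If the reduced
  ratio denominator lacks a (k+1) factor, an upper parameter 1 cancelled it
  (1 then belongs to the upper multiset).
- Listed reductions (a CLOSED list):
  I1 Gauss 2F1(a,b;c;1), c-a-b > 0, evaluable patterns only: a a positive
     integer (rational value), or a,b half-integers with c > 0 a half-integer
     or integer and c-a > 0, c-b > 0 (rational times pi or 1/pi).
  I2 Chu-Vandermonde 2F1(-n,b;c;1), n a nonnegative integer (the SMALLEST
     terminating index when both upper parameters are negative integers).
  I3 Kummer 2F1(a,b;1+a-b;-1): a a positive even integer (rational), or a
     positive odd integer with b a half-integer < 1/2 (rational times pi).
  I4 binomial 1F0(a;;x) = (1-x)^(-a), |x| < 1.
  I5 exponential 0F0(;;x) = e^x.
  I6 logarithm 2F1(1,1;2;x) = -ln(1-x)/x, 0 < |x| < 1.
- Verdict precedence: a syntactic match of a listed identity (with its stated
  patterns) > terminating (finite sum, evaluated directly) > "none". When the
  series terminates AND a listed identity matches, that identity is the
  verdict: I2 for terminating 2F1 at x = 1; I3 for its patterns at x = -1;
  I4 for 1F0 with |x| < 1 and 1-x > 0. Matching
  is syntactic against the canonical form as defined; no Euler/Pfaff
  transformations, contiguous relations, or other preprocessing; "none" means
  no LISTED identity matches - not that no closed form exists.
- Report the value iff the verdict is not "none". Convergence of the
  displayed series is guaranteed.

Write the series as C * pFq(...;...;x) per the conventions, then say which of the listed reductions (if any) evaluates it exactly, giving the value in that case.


With C = -3: the canonical form is 1F0(-4; -; -\frac{4}{5}). Verdict: the I4 binomial reduction fires (the 1F0 binomial series: exponent 4, x = -\frac{4}{5}). Hence: -\frac{19683}{625}.

Key observation: x = -\frac{4}{5} and (1)_k (C = -3) is k! itself.
Step ratio: r(k) = -\frac{4}{5} * (k-4) / [(k+1)] ; factor over Q: parameters, x = -\frac{4}{5}, and C = -3.


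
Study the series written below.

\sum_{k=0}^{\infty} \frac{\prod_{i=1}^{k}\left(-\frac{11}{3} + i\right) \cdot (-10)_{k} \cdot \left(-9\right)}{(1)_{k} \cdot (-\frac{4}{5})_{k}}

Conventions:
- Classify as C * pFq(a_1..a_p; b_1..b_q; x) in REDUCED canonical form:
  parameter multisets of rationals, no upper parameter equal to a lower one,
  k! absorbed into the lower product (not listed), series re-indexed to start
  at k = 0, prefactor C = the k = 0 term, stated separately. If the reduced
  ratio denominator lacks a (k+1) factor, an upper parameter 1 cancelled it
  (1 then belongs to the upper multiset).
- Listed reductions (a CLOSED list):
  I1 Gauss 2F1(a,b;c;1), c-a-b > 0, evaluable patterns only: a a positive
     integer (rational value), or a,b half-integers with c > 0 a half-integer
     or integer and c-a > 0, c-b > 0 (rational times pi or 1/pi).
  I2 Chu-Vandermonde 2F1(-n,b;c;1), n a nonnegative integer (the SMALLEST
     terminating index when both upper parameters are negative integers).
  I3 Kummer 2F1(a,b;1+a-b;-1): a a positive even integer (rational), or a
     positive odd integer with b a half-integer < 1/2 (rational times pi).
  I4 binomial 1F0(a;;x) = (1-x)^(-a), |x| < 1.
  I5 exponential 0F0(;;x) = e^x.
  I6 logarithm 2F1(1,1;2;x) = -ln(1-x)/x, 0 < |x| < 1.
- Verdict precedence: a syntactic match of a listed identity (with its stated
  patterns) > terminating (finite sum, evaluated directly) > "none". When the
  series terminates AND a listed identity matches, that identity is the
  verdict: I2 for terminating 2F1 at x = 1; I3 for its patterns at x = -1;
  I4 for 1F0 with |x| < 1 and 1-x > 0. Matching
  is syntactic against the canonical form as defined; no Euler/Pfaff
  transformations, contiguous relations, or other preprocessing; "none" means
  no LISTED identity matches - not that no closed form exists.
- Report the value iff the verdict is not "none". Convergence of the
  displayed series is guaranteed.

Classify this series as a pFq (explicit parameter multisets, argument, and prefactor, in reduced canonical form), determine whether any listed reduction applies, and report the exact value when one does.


Prefactor -9, argument 1: 2F1 with upper {-10, -\frac{8}{3}} over lower {-\frac{4}{5}}. Verdict: the Chu-Vandermonde identity I2 matches (terminating 2F1 at x = 1 with n = 10, b = -8/3, c = -\frac{4}{5}). Its exact value is \frac{443730743406601}{17561999286}.

The tell: t_0 = -9 here, and (1)_k (C = -9) is k! itself.
Step ratio: r(k) = 1 * (k-10) (k-\frac{8}{3}) / [(k-\frac{4}{5}) (k+1)] - poly over poly, x = 1 from leading terms; C = -9 at k = 0.


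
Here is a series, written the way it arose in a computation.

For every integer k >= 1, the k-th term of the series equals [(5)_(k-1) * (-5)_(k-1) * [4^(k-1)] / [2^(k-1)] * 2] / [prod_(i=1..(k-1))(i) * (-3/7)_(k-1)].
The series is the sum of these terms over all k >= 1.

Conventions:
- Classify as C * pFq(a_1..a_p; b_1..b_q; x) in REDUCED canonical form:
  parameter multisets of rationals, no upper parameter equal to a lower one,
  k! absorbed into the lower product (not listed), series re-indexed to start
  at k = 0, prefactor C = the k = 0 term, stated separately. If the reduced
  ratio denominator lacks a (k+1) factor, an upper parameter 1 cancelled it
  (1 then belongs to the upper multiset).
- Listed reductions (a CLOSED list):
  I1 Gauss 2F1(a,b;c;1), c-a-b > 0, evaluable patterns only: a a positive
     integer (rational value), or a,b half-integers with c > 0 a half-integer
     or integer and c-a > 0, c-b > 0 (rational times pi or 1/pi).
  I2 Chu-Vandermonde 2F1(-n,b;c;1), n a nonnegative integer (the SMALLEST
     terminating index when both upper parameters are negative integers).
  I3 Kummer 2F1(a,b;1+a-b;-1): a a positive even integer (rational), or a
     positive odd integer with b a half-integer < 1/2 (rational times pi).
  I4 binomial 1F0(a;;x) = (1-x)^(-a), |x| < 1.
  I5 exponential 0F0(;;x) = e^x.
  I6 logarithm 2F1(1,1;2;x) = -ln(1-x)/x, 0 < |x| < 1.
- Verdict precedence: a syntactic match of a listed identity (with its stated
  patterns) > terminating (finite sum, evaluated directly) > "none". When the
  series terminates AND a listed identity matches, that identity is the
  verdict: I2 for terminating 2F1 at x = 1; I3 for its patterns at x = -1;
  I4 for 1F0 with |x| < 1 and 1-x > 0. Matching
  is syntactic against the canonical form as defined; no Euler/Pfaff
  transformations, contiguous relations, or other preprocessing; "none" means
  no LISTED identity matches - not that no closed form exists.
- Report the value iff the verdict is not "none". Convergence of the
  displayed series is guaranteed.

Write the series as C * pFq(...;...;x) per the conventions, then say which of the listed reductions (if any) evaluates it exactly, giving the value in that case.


Structural cue: t_0 being 2, the two k-th powers (prefactor 2) combine into one argument.
Ratio: r(k) = 2 * (k-5) (k+5) / [(k-3/7) (k+1)] - rational in k. x = 2; t_0 = 2; negate the roots.

Prefactor 2, argument 2: 2F1 with upper {-5, 5} over lower {-3/7}. Verdict: terminating at k = 5: the factor (-5)_k kills every later term; summing the 6 survivors is exact. Its exact value is 39559138/495.


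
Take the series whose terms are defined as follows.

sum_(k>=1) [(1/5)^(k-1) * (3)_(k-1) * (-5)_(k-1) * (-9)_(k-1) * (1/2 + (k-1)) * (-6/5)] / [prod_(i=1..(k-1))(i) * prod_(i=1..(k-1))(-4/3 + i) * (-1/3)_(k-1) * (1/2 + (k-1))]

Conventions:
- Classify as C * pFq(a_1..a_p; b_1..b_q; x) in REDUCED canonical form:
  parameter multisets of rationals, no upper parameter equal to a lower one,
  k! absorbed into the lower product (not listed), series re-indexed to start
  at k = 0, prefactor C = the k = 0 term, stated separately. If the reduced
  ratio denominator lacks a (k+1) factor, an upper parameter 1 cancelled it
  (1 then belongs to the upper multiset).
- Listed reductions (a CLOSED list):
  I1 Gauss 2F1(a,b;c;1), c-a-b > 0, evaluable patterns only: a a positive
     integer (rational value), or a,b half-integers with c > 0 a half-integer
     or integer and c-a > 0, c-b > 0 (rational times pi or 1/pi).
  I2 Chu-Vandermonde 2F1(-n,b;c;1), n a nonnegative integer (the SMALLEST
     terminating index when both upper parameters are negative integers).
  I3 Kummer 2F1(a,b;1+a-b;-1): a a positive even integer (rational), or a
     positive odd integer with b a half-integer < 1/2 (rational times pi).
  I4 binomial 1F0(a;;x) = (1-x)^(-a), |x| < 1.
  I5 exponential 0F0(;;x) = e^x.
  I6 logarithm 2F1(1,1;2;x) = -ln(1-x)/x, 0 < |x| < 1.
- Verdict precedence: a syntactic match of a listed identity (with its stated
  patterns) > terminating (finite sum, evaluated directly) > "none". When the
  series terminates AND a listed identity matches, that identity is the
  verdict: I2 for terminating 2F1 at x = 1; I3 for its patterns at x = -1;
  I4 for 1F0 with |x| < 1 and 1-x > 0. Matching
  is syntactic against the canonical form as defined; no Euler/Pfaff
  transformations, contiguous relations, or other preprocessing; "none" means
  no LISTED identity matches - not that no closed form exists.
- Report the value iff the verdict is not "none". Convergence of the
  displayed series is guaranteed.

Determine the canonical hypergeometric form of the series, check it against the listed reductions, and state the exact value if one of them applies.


Canonical form: C = -6/5 times 3F2 with upper {-9, -5, 3}, lower {-1/3, -1/3}, x = 1/5. Verdict: terminating. (-5)_k vanishes past k = 5, leaving a 6-term sum, computed directly. Value: -78807960444/1890625.

Key step: from the first term -6/5: striking the common factor k + 1/2 reduces the term (C = -6/5).
Step ratio: r(k) = (1/5) * (k-9) (k-5) (k+3) / [(k-1/3) (k-1/3) (k+1)] ; factor over Q: parameters, x = (1/5), and C = -6/5.


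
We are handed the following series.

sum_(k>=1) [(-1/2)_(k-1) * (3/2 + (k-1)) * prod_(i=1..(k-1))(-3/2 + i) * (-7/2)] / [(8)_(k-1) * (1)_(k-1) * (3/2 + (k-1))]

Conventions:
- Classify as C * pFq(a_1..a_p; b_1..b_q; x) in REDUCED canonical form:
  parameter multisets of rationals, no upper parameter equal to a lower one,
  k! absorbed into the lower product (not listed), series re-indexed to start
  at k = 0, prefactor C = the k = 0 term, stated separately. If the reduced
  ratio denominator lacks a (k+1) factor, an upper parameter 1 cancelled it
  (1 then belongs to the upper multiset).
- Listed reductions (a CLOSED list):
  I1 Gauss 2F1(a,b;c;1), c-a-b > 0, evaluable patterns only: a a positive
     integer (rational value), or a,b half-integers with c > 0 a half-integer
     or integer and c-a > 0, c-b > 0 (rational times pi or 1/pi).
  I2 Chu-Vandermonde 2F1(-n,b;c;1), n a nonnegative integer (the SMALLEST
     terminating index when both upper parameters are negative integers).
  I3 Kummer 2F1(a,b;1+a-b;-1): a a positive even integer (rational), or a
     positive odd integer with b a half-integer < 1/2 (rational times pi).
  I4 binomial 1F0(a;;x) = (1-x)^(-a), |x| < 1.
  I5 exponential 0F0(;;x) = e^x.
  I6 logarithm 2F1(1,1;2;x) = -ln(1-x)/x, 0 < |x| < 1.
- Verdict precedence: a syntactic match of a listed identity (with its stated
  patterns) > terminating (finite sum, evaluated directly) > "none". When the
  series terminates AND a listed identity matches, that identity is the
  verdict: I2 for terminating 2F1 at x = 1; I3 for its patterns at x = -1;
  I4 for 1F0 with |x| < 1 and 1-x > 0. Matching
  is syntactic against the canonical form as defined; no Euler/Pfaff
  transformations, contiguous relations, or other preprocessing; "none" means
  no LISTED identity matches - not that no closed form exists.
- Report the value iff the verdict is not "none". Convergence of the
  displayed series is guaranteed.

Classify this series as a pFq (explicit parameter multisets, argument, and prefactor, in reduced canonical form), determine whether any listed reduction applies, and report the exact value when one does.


The series (x = 1) is 2F1: upper {-1/2, -1/2}, lower {8}, prefactor -7/2. Verdict: Gauss's theorem I1 (half-integer case) matches (x = 1; upper {-1/2, -1/2} half-integers, c = 8 in the evaluable pattern). Hence: (-469762048/41409225) / pi.

First insight: x = 1 and striking the common factor k + 3/2 reduces the term (C = -7/2).
Step ratio: r(k) = 1 * (k-1/2) (k-1/2) / [(k+8) (k+1)] - poly over poly, x = 1 from leading terms; C = -7/2 at k = 0.


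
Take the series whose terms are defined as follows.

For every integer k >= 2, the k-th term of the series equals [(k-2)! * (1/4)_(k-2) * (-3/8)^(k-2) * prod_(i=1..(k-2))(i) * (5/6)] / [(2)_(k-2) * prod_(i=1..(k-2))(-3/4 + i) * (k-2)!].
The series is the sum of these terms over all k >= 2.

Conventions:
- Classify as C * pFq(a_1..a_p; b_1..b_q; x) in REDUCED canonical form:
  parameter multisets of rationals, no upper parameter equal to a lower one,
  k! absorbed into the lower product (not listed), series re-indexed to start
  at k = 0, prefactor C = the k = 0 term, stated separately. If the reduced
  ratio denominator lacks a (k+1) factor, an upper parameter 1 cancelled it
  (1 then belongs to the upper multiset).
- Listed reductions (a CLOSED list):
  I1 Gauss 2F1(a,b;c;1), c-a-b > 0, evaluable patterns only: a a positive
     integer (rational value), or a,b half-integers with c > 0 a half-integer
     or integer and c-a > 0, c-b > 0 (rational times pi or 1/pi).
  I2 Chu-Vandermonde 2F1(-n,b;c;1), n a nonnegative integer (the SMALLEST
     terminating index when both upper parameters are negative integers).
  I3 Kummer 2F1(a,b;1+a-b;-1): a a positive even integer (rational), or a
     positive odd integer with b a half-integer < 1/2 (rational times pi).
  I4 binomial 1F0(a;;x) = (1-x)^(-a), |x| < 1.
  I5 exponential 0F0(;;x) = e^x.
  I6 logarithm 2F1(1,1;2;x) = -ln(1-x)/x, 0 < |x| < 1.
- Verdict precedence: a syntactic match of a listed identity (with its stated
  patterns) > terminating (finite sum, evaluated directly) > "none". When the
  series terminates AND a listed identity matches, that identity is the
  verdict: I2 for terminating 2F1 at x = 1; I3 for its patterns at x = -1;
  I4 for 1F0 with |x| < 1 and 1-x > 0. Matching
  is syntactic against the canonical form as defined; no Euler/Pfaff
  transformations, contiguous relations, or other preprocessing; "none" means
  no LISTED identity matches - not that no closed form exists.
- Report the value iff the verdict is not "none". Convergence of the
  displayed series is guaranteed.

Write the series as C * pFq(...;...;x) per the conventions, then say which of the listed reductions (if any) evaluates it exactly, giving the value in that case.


Reduced: x = -3/8, 2F1, upper = {1, 1}, lower = {2}, C = 5/6. Verdict: the logarithmic series (I6) fires (the logarithm: parameters (1,1;2), x = -3/8). Its exact value is (20/9) * ln(11/8).

The tell: t_0 being 5/6, the running product (C = 5/6, x = -3/8) telescopes to a rising factorial.
Step ratio: r(k) = (-3/8) * (k+1) (k+1) / [(k+2) (k+1)] ; factor over Q: parameters, x = (-3/8), and C = 5/6.


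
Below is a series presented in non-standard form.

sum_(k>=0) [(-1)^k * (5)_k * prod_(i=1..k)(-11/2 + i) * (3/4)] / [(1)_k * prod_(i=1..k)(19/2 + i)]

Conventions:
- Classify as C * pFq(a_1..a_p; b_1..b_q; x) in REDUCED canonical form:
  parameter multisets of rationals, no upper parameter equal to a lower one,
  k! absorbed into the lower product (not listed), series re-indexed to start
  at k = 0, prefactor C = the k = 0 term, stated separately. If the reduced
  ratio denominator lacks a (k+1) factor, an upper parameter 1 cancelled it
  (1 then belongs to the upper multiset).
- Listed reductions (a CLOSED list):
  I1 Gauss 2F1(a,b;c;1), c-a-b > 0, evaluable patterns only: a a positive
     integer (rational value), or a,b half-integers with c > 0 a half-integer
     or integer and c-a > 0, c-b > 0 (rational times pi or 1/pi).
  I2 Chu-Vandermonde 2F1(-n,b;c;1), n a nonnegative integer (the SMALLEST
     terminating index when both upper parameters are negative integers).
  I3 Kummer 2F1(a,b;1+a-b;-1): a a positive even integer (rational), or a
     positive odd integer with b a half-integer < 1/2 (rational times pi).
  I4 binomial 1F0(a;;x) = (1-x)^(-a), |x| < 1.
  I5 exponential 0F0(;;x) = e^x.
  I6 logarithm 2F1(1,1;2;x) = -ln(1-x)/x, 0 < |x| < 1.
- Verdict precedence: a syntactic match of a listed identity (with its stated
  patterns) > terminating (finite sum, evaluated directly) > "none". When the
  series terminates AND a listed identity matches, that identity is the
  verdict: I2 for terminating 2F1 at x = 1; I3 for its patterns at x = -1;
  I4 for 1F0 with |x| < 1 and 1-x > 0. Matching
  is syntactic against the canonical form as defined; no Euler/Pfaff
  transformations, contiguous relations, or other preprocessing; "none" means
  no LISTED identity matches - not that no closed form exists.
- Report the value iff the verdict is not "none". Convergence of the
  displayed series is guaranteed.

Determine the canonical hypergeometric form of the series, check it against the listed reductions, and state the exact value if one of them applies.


The series (x = -1) is 2F1: upper {-9/2, 5}, lower {21/2}, prefactor 3/4. Verdict at x = -1: Kummer (I3) matches (x = -1; c = 21/2 equals 1+a-b for upper {-9/2, 5}: listed pattern). Its exact value is (6235515/4194304) * pi.

The tell: t_0 being 3/4, the running product (C = 3/4) telescopes to a rising factorial.
Step ratio: r(k) = (-1) * (k-9/2) (k+5) / [(k+21/2) (k+1)] - rational; roots negated = parameters, x = (-1), C = 3/4.
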